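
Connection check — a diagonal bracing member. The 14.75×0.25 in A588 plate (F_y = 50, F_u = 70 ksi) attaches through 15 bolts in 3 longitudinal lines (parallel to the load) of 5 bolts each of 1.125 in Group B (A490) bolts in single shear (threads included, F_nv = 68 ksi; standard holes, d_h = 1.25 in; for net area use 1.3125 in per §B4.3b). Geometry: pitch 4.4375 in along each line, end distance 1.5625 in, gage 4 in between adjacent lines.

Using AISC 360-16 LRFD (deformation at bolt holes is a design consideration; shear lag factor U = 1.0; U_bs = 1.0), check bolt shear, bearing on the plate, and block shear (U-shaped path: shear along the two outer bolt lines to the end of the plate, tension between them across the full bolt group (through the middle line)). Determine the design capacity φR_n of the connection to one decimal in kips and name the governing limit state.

281.7 kips (block shear governs)

Bolt shear: A_b = π(1.125)²/4 = 0.99402 in². φR_n = 0.75 × 68 × 0.99402 × 15 × 1 = 760.4 kips.
Bearing (0.25 in plate, F_u = 70 ksi): end bolts L_c = 1.5625 − 1.25/2 = 0.9375, R_n = min(1.2×0.9375×0.25×70, 2.4×1.125×0.25×70) = 19.688 kips/bolt; interior L_c = 4.4375 − 1.25 = 3.1875, R_n = 47.25 kips/bolt. φR_n = 0.75 × (3×19.688 + 12×47.25) = 469.5 kips.
Block shear: shear path 2×[1.5625+4×4.4375] = 2×19.3125 in, A_gv = 9.6563, A_nv = 2×(19.3125 − 4.5×1.3125)×0.25 = 6.7031 in²; tension across gage: (8 − 2×1.3125)×0.25 = 1.3438 in². R_n = min(0.6×70×6.7031, 0.6×50×9.6563) + 1.0×70×1.3438 = min(281.53, 289.69) + 94.066 = 375.6 kips. φR_n = 0.75 × 375.6 = 281.7 kips.
Governing: min(760.4, 469.5, 281.7) = 281.7 kips → block shear.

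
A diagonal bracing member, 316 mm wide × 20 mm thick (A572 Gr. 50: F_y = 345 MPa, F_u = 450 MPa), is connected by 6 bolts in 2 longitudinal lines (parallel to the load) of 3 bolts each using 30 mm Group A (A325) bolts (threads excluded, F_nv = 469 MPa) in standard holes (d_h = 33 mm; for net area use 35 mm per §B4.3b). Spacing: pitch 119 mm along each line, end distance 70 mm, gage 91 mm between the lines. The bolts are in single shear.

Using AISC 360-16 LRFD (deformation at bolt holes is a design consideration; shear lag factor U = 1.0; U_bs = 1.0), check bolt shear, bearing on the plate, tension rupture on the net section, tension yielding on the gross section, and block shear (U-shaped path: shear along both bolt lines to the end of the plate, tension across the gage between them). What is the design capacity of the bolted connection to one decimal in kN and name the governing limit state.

Bolt shear: A_b = π(30)²/4 = 706.86 mm². φR_n = 0.75 × 469 × 706.86 × 6 × 1 = 1491.8 kN.
Bearing (20 mm plate, F_u = 450 MPa): end bolts L_c = 70 − 33/2 = 53.5, R_n = min(1.2×53.5×20×450, 2.4×30×20×450) = 577.8 kN/bolt; interior L_c = 119 − 33 = 86, R_n = 648 kN/bolt. φR_n = 0.75 × (2×577.8 + 4×648) = 2810.7 kN.
Tension rupture (net): A_n = (316 − 2×35)×20 = 4920 mm² (U = 1.0, A_e = A_n). φR_n = 0.75 × 450 × 4920 = 1660.5 kN.
Tension yield (gross): A_g = 316×20 = 6320 mm². φR_n = 0.90 × 345 × 6320 = 1962.4 kN.
Block shear: shear path 2×[70+2×119] = 2×308 mm, A_gv = 12320, A_nv = 2×(308 − 2.5×35)×20 = 8820 mm²; tension across gage: (91 − 1×35)×20 = 1120 mm². R_n = min(0.6×450×8820, 0.6×345×12320) + 1.0×450×1120 = min(2381.4, 2550.2) + 504 = 2885.4 kN. φR_n = 0.75 × 2885.4 = 2164.1 kN.
Governing: min(1491.8, 2810.7, 1660.5, 1962.4, 2164.1) = 1491.8 kN → bolt shear.

1491.8 kN (bolt shear governs)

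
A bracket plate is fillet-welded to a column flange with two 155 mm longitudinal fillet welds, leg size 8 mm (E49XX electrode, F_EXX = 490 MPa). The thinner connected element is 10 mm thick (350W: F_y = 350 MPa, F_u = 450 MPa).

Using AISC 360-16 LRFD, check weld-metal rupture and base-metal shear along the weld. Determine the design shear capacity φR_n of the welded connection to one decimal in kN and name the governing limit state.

386.6 kN (weld metal governs)

Weld metal: throat = 0.707×8 = 5.656 mm, L = 2×155 = 310 mm. φR_n = 0.75 × 0.6 × 490 × 5.656 × 310 = 386.6 kN.
Base metal shear (10 mm plate): yield φR_n = 1.0×0.6×350×10×310 = 651.0 kN; rupture φR_n = 0.75×0.6×450×10×310 = 627.8 kN; take 627.8 kN (rupture).
Governing: min(386.6, 627.8) = 386.6 kN → weld metal.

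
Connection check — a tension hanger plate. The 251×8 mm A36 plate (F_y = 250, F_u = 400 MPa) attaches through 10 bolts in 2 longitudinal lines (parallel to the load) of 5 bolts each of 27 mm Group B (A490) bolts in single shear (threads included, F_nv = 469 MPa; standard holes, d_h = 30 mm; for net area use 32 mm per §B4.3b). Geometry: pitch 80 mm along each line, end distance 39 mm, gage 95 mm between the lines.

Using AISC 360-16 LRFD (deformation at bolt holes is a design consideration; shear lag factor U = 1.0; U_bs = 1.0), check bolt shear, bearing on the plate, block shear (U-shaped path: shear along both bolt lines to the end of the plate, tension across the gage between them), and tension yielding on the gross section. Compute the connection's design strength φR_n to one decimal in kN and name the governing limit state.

451.8 kN (gross-section yield governs)

Bolt shear: A_b = π(27)²/4 = 572.56 mm². φR_n = 0.75 × 469 × 572.56 × 10 × 1 = 2014.0 kN.
Bearing (8 mm plate, F_u = 400 MPa): end bolts L_c = 39 − 30/2 = 24, R_n = min(1.2×24×8×400, 2.4×27×8×400) = 92.16 kN/bolt; interior L_c = 80 − 30 = 50, R_n = 192 kN/bolt. φR_n = 0.75 × (2×92.16 + 8×192) = 1290.2 kN.
Block shear: shear path 2×[39+4×80] = 2×359 mm, A_gv = 5744, A_nv = 2×(359 − 4.5×32)×8 = 3440 mm²; tension across gage: (95 − 1×32)×8 = 504 mm². R_n = min(0.6×400×3440, 0.6×250×5744) + 1.0×400×504 = min(825.6, 861.6) + 201.6 = 1027.2 kN. φR_n = 0.75 × 1027.2 = 770.4 kN.
Tension yield (gross): A_g = 251×8 = 2008 mm². φR_n = 0.90 × 250 × 2008 = 451.8 kN.
Governing: min(2014.0, 1290.2, 770.4, 451.8) = 451.8 kN → gross-section yield.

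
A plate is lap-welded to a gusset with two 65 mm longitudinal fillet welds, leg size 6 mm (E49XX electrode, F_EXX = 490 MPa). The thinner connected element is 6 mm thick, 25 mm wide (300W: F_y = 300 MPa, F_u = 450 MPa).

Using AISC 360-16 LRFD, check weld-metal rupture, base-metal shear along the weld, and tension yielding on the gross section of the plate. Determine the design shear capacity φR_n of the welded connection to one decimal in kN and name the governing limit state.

Weld metal: throat = 0.707×6 = 4.242 mm, L = 2×65 = 130 mm. φR_n = 0.75 × 0.6 × 490 × 4.242 × 130 = 121.6 kN.
Base metal shear (6 mm plate): yield φR_n = 1.0×0.6×300×6×130 = 140.4 kN; rupture φR_n = 0.75×0.6×450×6×130 = 158.0 kN; take 140.4 kN (yield).
Tension yield (gross): A_g = 25×6 = 150 mm². φR_n = 0.90 × 300 × 150 = 40.5 kN.
Governing: min(121.6, 140.4, 40.5) = 40.5 kN → gross-section yield.

40.5 kN (gross-section yield governs)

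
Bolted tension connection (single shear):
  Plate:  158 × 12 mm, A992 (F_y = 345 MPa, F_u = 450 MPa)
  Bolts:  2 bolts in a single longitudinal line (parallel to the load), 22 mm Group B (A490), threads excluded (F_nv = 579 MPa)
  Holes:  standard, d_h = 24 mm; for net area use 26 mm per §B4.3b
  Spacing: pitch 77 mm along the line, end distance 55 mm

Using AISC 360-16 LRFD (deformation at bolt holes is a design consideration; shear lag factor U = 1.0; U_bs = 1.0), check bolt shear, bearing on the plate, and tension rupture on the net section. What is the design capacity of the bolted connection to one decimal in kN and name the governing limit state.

Bolt shear: A_b = π(22)²/4 = 380.13 mm². φR_n = 0.75 × 579 × 380.13 × 2 × 1 = 330.1 kN.
Bearing (12 mm plate, F_u = 450 MPa): end bolts L_c = 55 − 24/2 = 43, R_n = min(1.2×43×12×450, 2.4×22×12×450) = 278.64 kN/bolt; interior L_c = 77 − 24 = 53, R_n = 285.12 kN/bolt. φR_n = 0.75 × (1×278.64 + 1×285.12) = 422.8 kN.
Tension rupture (net): A_n = (158 − 1×26)×12 = 1584 mm² (U = 1.0, A_e = A_n). φR_n = 0.75 × 450 × 1584 = 534.6 kN.
Governing: min(330.1, 422.8, 534.6) = 330.1 kN → bolt shear.

330.1 kN (bolt shear governs)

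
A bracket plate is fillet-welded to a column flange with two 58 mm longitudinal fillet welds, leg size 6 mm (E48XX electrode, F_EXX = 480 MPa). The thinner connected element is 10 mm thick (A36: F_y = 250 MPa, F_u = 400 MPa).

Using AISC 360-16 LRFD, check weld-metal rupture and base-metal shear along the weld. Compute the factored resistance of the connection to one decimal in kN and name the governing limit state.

Weld metal: throat = 0.707×6 = 4.242 mm, L = 2×58 = 116 mm. φR_n = 0.75 × 0.6 × 480 × 4.242 × 116 = 106.3 kN.
Base metal shear (10 mm plate): yield φR_n = 1.0×0.6×250×10×116 = 174.0 kN; rupture φR_n = 0.75×0.6×400×10×116 = 208.8 kN; take 174.0 kN (yield).
Governing: min(106.3, 174.0) = 106.3 kN → weld metal.

106.3 kN (weld metal governs)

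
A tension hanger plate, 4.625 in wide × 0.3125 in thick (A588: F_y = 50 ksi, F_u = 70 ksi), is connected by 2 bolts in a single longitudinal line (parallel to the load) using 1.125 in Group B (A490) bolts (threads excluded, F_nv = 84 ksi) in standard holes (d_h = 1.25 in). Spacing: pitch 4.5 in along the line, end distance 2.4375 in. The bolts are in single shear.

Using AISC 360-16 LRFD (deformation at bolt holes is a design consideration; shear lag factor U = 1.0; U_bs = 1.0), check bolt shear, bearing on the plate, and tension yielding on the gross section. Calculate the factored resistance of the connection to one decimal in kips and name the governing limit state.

65.0 kips (gross-section yield governs)

Bolt shear: A_b = π(1.125)²/4 = 0.99402 in². φR_n = 0.75 × 84 × 0.99402 × 2 × 1 = 125.2 kips.
Bearing (0.3125 in plate, F_u = 70 ksi): end bolts L_c = 2.4375 − 1.25/2 = 1.8125, R_n = min(1.2×1.8125×0.3125×70, 2.4×1.125×0.3125×70) = 47.578 kips/bolt; interior L_c = 4.5 − 1.25 = 3.25, R_n = 59.063 kips/bolt. φR_n = 0.75 × (1×47.578 + 1×59.063) = 80.0 kips.
Tension yield (gross): A_g = 4.625×0.3125 = 1.4453 in². φR_n = 0.90 × 50 × 1.4453 = 65.0 kips.
Governing: min(125.2, 80.0, 65.0) = 65.0 kips → gross-section yield.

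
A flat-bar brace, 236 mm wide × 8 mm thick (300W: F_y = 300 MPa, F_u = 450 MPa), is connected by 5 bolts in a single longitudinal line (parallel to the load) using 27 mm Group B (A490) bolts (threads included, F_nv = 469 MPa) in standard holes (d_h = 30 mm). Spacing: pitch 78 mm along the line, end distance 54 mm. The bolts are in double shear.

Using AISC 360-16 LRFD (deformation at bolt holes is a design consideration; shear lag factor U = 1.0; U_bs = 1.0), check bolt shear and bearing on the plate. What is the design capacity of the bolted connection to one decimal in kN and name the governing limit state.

Bolt shear: A_b = π(27)²/4 = 572.56 mm². φR_n = 0.75 × 469 × 572.56 × 5 × 2 = 2014.0 kN.
Bearing (8 mm plate, F_u = 450 MPa): end bolts L_c = 54 − 30/2 = 39, R_n = min(1.2×39×8×450, 2.4×27×8×450) = 168.48 kN/bolt; interior L_c = 78 − 30 = 48, R_n = 207.36 kN/bolt. φR_n = 0.75 × (1×168.48 + 4×207.36) = 748.4 kN.
Governing: min(2014.0, 748.4) = 748.4 kN → bearing.

748.4 kN (bearing governs)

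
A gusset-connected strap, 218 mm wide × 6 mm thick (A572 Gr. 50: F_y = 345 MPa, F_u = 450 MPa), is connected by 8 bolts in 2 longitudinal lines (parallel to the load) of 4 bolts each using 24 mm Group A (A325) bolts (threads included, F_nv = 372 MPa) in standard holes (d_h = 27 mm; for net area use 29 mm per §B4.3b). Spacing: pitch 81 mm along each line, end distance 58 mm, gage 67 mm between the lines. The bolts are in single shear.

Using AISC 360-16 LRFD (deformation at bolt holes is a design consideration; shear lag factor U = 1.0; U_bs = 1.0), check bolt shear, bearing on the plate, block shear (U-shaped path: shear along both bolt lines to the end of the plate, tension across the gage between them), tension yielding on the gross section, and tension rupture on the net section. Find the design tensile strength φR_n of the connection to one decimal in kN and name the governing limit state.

Bolt shear: A_b = π(24)²/4 = 452.39 mm². φR_n = 0.75 × 372 × 452.39 × 8 × 1 = 1009.7 kN.
Bearing (6 mm plate, F_u = 450 MPa): end bolts L_c = 58 − 27/2 = 44.5, R_n = min(1.2×44.5×6×450, 2.4×24×6×450) = 144.18 kN/bolt; interior L_c = 81 − 27 = 54, R_n = 155.52 kN/bolt. φR_n = 0.75 × (2×144.18 + 6×155.52) = 916.1 kN.
Block shear: shear path 2×[58+3×81] = 2×301 mm, A_gv = 3612, A_nv = 2×(301 − 3.5×29)×6 = 2394 mm²; tension across gage: (67 − 1×29)×6 = 228 mm². R_n = min(0.6×450×2394, 0.6×345×3612) + 1.0×450×228 = min(646.38, 747.68) + 102.6 = 748.98 kN. φR_n = 0.75 × 748.98 = 561.7 kN.
Tension yield (gross): A_g = 218×6 = 1308 mm². φR_n = 0.90 × 345 × 1308 = 406.1 kN.
Tension rupture (net): A_n = (218 − 2×29)×6 = 960 mm² (U = 1.0, A_e = A_n). φR_n = 0.75 × 450 × 960 = 324.0 kN.
Governing: min(1009.7, 916.1, 561.7, 406.1, 324.0) = 324.0 kN → net-section rupture.

324.0 kN (net-section rupture governs)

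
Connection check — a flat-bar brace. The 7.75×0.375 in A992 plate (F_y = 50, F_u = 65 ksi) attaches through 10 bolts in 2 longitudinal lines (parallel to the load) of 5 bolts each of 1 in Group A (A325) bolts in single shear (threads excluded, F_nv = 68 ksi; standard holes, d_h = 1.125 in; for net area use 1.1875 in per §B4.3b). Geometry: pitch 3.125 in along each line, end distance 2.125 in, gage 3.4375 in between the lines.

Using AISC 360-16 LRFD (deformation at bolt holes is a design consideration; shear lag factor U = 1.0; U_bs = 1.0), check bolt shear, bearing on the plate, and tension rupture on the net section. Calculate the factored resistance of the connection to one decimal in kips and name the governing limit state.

Bolt shear: A_b = π(1)²/4 = 0.7854 in². φR_n = 0.75 × 68 × 0.7854 × 10 × 1 = 400.6 kips.
Bearing (0.375 in plate, F_u = 65 ksi): end bolts L_c = 2.125 − 1.125/2 = 1.5625, R_n = min(1.2×1.5625×0.375×65, 2.4×1×0.375×65) = 45.703 kips/bolt; interior L_c = 3.125 − 1.125 = 2, R_n = 58.5 kips/bolt. φR_n = 0.75 × (2×45.703 + 8×58.5) = 419.6 kips.
Tension rupture (net): A_n = (7.75 − 2×1.1875)×0.375 = 2.0156 in² (U = 1.0, A_e = A_n). φR_n = 0.75 × 65 × 2.0156 = 98.3 kips.
Governing: min(400.6, 419.6, 98.3) = 98.3 kips → net-section rupture.

98.3 kips (net-section rupture governs)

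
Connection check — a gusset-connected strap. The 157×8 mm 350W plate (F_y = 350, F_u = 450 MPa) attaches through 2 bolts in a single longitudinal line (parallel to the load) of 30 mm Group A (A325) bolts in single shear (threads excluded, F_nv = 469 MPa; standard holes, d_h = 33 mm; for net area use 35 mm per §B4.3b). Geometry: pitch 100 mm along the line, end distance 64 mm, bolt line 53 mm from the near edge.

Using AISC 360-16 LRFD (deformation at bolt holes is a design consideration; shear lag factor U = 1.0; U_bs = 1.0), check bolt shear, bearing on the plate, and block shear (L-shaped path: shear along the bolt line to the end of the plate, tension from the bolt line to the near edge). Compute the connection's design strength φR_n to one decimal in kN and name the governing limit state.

276.5 kN (block shear governs)

Bolt shear: A_b = π(30)²/4 = 706.86 mm². φR_n = 0.75 × 469 × 706.86 × 2 × 1 = 497.3 kN.
Bearing (8 mm plate, F_u = 450 MPa): end bolts L_c = 64 − 33/2 = 47.5, R_n = min(1.2×47.5×8×450, 2.4×30×8×450) = 205.2 kN/bolt; interior L_c = 100 − 33 = 67, R_n = 259.2 kN/bolt. φR_n = 0.75 × (1×205.2 + 1×259.2) = 348.3 kN.
Block shear: shear path 1×[64+1×100] = 1×164 mm, A_gv = 1312, A_nv = 1×(164 − 1.5×35)×8 = 892 mm²; tension to near edge: (53 − 0.5×35)×8 = 284 mm². R_n = min(0.6×450×892, 0.6×350×1312) + 1.0×450×284 = min(240.84, 275.52) + 127.8 = 368.64 kN. φR_n = 0.75 × 368.64 = 276.5 kN.
Governing: min(497.3, 348.3, 276.5) = 276.5 kN → block shear.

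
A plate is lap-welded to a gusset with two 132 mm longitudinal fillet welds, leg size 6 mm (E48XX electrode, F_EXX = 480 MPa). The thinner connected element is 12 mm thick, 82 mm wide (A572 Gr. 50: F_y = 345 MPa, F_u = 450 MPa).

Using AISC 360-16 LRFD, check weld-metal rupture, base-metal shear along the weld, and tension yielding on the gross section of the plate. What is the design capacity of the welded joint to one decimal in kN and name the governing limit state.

Weld metal: throat = 0.707×6 = 4.242 mm, L = 2×132 = 264 mm. φR_n = 0.75 × 0.6 × 480 × 4.242 × 264 = 241.9 kN.
Base metal shear (12 mm plate): yield φR_n = 1.0×0.6×345×12×264 = 655.8 kN; rupture φR_n = 0.75×0.6×450×12×264 = 641.5 kN; take 641.5 kN (rupture).
Tension yield (gross): A_g = 82×12 = 984 mm². φR_n = 0.90 × 345 × 984 = 305.5 kN.
Governing: min(241.9, 641.5, 305.5) = 241.9 kN → weld metal.

241.9 kN (weld metal governs)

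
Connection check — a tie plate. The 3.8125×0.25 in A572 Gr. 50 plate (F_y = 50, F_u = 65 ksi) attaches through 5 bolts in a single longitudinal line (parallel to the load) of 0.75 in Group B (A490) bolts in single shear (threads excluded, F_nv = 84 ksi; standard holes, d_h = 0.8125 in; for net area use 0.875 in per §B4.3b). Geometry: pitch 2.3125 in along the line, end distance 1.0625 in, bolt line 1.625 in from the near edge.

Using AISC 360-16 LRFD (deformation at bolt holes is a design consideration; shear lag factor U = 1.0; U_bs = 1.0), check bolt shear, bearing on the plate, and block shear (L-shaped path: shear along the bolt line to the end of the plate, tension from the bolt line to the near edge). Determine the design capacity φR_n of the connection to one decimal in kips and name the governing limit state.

61.1 kips (block shear governs)

Bolt shear: A_b = π(0.75)²/4 = 0.44179 in². φR_n = 0.75 × 84 × 0.44179 × 5 × 1 = 139.2 kips.
Bearing (0.25 in plate, F_u = 65 ksi): end bolts L_c = 1.0625 − 0.8125/2 = 0.65625, R_n = min(1.2×0.65625×0.25×65, 2.4×0.75×0.25×65) = 12.797 kips/bolt; interior L_c = 2.3125 − 0.8125 = 1.5, R_n = 29.25 kips/bolt. φR_n = 0.75 × (1×12.797 + 4×29.25) = 97.3 kips.
Block shear: shear path 1×[1.0625+4×2.3125] = 1×10.3125 in, A_gv = 2.5781, A_nv = 1×(10.3125 − 4.5×0.875)×0.25 = 1.5938 in²; tension to near edge: (1.625 − 0.5×0.875)×0.25 = 0.29688 in². R_n = min(0.6×65×1.5938, 0.6×50×2.5781) + 1.0×65×0.29688 = min(62.158, 77.343) + 19.297 = 81.455 kips. φR_n = 0.75 × 81.455 = 61.1 kips.
Governing: min(139.2, 97.3, 61.1) = 61.1 kips → block shear.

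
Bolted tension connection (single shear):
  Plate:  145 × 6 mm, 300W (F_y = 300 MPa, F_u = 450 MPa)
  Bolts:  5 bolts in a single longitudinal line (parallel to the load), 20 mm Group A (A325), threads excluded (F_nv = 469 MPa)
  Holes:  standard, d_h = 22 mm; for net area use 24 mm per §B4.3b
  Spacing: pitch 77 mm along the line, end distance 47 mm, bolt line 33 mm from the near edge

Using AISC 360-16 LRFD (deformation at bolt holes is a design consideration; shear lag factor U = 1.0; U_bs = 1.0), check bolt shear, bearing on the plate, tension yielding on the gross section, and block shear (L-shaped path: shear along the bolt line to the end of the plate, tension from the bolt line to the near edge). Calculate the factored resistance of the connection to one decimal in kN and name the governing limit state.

Bolt shear: A_b = π(20)²/4 = 314.16 mm². φR_n = 0.75 × 469 × 314.16 × 5 × 1 = 552.5 kN.
Bearing (6 mm plate, F_u = 450 MPa): end bolts L_c = 47 − 22/2 = 36, R_n = min(1.2×36×6×450, 2.4×20×6×450) = 116.64 kN/bolt; interior L_c = 77 − 22 = 55, R_n = 129.6 kN/bolt. φR_n = 0.75 × (1×116.64 + 4×129.6) = 476.3 kN.
Tension yield (gross): A_g = 145×6 = 870 mm². φR_n = 0.90 × 300 × 870 = 234.9 kN.
Block shear: shear path 1×[47+4×77] = 1×355 mm, A_gv = 2130, A_nv = 1×(355 − 4.5×24)×6 = 1482 mm²; tension to near edge: (33 − 0.5×24)×6 = 126 mm². R_n = min(0.6×450×1482, 0.6×300×2130) + 1.0×450×126 = min(400.14, 383.4) + 56.7 = 440.1 kN. φR_n = 0.75 × 440.1 = 330.1 kN.
Governing: min(552.5, 476.3, 234.9, 330.1) = 234.9 kN → gross-section yield.

234.9 kN (gross-section yield governs)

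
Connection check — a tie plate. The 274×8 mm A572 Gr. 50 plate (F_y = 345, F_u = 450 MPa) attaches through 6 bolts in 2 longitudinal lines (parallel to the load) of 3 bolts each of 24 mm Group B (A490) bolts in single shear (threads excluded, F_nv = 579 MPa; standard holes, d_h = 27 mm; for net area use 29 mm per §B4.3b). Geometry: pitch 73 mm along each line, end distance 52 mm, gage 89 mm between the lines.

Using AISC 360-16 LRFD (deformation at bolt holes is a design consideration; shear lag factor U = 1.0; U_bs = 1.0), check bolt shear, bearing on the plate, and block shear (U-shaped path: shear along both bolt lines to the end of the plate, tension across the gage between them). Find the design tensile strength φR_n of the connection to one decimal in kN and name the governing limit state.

Bolt shear: A_b = π(24)²/4 = 452.39 mm². φR_n = 0.75 × 579 × 452.39 × 6 × 1 = 1178.7 kN.
Bearing (8 mm plate, F_u = 450 MPa): end bolts L_c = 52 − 27/2 = 38.5, R_n = min(1.2×38.5×8×450, 2.4×24×8×450) = 166.32 kN/bolt; interior L_c = 73 − 27 = 46, R_n = 198.72 kN/bolt. φR_n = 0.75 × (2×166.32 + 4×198.72) = 845.6 kN.
Block shear: shear path 2×[52+2×73] = 2×198 mm, A_gv = 3168, A_nv = 2×(198 − 2.5×29)×8 = 2008 mm²; tension across gage: (89 − 1×29)×8 = 480 mm². R_n = min(0.6×450×2008, 0.6×345×3168) + 1.0×450×480 = min(542.16, 655.78) + 216 = 758.16 kN. φR_n = 0.75 × 758.16 = 568.6 kN.
Governing: min(1178.7, 845.6, 568.6) = 568.6 kN → block shear.

568.6 kN (block shear governs)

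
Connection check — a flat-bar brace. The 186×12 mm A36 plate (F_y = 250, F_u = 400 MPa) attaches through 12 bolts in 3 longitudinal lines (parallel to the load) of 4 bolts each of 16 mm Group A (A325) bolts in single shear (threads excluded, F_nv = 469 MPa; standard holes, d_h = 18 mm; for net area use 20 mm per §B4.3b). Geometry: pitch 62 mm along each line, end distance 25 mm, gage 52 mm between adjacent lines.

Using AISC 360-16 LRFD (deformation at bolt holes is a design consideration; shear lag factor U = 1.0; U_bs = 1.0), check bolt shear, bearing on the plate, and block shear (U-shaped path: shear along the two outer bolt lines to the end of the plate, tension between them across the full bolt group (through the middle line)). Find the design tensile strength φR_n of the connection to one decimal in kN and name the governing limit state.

Bolt shear: A_b = π(16)²/4 = 201.06 mm². φR_n = 0.75 × 469 × 201.06 × 12 × 1 = 848.7 kN.
Bearing (12 mm plate, F_u = 400 MPa): end bolts L_c = 25 − 18/2 = 16, R_n = min(1.2×16×12×400, 2.4×16×12×400) = 92.16 kN/bolt; interior L_c = 62 − 18 = 44, R_n = 184.32 kN/bolt. φR_n = 0.75 × (3×92.16 + 9×184.32) = 1451.5 kN.
Block shear: shear path 2×[25+3×62] = 2×211 mm, A_gv = 5064, A_nv = 2×(211 − 3.5×20)×12 = 3384 mm²; tension across gage: (104 − 2×20)×12 = 768 mm². R_n = min(0.6×400×3384, 0.6×250×5064) + 1.0×400×768 = min(812.16, 759.6) + 307.2 = 1066.8 kN. φR_n = 0.75 × 1066.8 = 800.1 kN.
Governing: min(848.7, 1451.5, 800.1) = 800.1 kN → block shear.

800.1 kN (block shear governs)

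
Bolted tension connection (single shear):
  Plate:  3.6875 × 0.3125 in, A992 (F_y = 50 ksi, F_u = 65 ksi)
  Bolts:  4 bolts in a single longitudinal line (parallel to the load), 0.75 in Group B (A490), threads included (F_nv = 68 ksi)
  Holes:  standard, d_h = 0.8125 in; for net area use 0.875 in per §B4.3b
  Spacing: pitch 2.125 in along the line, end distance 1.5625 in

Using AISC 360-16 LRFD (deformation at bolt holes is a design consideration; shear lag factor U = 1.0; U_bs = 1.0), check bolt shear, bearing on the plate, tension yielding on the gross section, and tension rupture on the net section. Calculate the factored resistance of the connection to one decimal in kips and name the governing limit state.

42.8 kips (net-section rupture governs)

Bolt shear: A_b = π(0.75)²/4 = 0.44179 in². φR_n = 0.75 × 68 × 0.44179 × 4 × 1 = 90.1 kips.
Bearing (0.3125 in plate, F_u = 65 ksi): end bolts L_c = 1.5625 − 0.8125/2 = 1.15625, R_n = min(1.2×1.15625×0.3125×65, 2.4×0.75×0.3125×65) = 28.184 kips/bolt; interior L_c = 2.125 − 0.8125 = 1.3125, R_n = 31.992 kips/bolt. φR_n = 0.75 × (1×28.184 + 3×31.992) = 93.1 kips.
Tension yield (gross): A_g = 3.6875×0.3125 = 1.1523 in². φR_n = 0.90 × 50 × 1.1523 = 51.9 kips.
Tension rupture (net): A_n = (3.6875 − 1×0.875)×0.3125 = 0.87891 in² (U = 1.0, A_e = A_n). φR_n = 0.75 × 65 × 0.87891 = 42.8 kips.
Governing: min(90.1, 93.1, 51.9, 42.8) = 42.8 kips → net-section rupture.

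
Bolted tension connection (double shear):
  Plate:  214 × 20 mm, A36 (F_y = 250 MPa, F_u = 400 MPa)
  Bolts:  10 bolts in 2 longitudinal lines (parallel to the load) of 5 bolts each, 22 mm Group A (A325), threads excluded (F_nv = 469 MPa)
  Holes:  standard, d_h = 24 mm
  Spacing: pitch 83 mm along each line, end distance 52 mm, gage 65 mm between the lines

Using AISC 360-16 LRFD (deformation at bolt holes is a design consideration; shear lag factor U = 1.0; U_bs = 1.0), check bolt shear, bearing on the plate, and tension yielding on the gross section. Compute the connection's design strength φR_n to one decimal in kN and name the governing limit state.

Bolt shear: A_b = π(22)²/4 = 380.13 mm². φR_n = 0.75 × 469 × 380.13 × 10 × 2 = 2674.2 kN.
Bearing (20 mm plate, F_u = 400 MPa): end bolts L_c = 52 − 24/2 = 40, R_n = min(1.2×40×20×400, 2.4×22×20×400) = 384 kN/bolt; interior L_c = 83 − 24 = 59, R_n = 422.4 kN/bolt. φR_n = 0.75 × (2×384 + 8×422.4) = 3110.4 kN.
Tension yield (gross): A_g = 214×20 = 4280 mm². φR_n = 0.90 × 250 × 4280 = 963.0 kN.
Governing: min(2674.2, 3110.4, 963.0) = 963.0 kN → gross-section yield.

963.0 kN (gross-section yield governs)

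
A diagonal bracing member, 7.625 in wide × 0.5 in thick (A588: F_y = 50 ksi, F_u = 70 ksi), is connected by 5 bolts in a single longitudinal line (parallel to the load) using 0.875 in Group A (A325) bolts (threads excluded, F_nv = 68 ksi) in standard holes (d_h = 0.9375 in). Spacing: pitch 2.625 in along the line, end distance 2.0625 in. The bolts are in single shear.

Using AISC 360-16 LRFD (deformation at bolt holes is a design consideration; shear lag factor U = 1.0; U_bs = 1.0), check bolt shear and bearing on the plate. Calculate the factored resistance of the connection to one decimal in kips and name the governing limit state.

Bolt shear: A_b = π(0.875)²/4 = 0.60132 in². φR_n = 0.75 × 68 × 0.60132 × 5 × 1 = 153.3 kips.
Bearing (0.5 in plate, F_u = 70 ksi): end bolts L_c = 2.0625 − 0.9375/2 = 1.59375, R_n = min(1.2×1.59375×0.5×70, 2.4×0.875×0.5×70) = 66.938 kips/bolt; interior L_c = 2.625 − 0.9375 = 1.6875, R_n = 70.875 kips/bolt. φR_n = 0.75 × (1×66.938 + 4×70.875) = 262.8 kips.
Governing: min(153.3, 262.8) = 153.3 kips → bolt shear.

153.3 kips (bolt shear governs)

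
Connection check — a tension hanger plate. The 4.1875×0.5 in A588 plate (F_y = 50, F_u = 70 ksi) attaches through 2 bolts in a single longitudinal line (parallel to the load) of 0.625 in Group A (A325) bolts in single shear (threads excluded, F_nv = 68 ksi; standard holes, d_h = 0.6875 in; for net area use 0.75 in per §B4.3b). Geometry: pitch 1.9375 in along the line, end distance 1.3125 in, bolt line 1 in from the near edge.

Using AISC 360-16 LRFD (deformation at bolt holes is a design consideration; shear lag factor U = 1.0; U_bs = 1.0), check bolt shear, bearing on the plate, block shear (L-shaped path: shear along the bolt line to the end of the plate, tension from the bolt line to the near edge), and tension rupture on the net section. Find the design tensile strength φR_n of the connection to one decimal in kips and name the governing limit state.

Bolt shear: A_b = π(0.625)²/4 = 0.3068 in². φR_n = 0.75 × 68 × 0.3068 × 2 × 1 = 31.3 kips.
Bearing (0.5 in plate, F_u = 70 ksi): end bolts L_c = 1.3125 − 0.6875/2 = 0.96875, R_n = min(1.2×0.96875×0.5×70, 2.4×0.625×0.5×70) = 40.688 kips/bolt; interior L_c = 1.9375 − 0.6875 = 1.25, R_n = 52.5 kips/bolt. φR_n = 0.75 × (1×40.688 + 1×52.5) = 69.9 kips.
Block shear: shear path 1×[1.3125+1×1.9375] = 1×3.25 in, A_gv = 1.625, A_nv = 1×(3.25 − 1.5×0.75)×0.5 = 1.0625 in²; tension to near edge: (1 − 0.5×0.75)×0.5 = 0.3125 in². R_n = min(0.6×70×1.0625, 0.6×50×1.625) + 1.0×70×0.3125 = min(44.625, 48.75) + 21.875 = 66.5 kips. φR_n = 0.75 × 66.5 = 49.9 kips.
Tension rupture (net): A_n = (4.1875 − 1×0.75)×0.5 = 1.7188 in² (U = 1.0, A_e = A_n). φR_n = 0.75 × 70 × 1.7188 = 90.2 kips.
Governing: min(31.3, 69.9, 49.9, 90.2) = 31.3 kips → bolt shear.

31.3 kips (bolt shear governs)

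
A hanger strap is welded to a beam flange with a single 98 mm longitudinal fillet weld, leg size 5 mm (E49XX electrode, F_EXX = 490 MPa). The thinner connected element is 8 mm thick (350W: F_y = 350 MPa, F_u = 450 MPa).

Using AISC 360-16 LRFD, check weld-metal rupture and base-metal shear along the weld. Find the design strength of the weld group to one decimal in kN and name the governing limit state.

Weld metal: throat = 0.707×5 = 3.535 mm, L = 98 mm. φR_n = 0.75 × 0.6 × 490 × 3.535 × 98 = 76.4 kN.
Base metal shear (8 mm plate): yield φR_n = 1.0×0.6×350×8×98 = 164.6 kN; rupture φR_n = 0.75×0.6×450×8×98 = 158.8 kN; take 158.8 kN (rupture).
Governing: min(76.4, 158.8) = 76.4 kN → weld metal.

76.4 kN (weld metal governs)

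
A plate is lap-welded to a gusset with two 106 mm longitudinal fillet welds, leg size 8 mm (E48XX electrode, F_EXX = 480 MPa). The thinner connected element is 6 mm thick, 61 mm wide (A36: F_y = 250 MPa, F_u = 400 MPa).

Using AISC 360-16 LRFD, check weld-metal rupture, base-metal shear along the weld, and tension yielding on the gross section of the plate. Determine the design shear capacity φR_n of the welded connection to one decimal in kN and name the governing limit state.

82.4 kN (gross-section yield governs)

Weld metal: throat = 0.707×8 = 5.656 mm, L = 2×106 = 212 mm. φR_n = 0.75 × 0.6 × 480 × 5.656 × 212 = 259.0 kN.
Base metal shear (6 mm plate): yield φR_n = 1.0×0.6×250×6×212 = 190.8 kN; rupture φR_n = 0.75×0.6×400×6×212 = 229.0 kN; take 190.8 kN (yield).
Tension yield (gross): A_g = 61×6 = 366 mm². φR_n = 0.90 × 250 × 366 = 82.4 kN.
Governing: min(259.0, 190.8, 82.4) = 82.4 kN → gross-section yield.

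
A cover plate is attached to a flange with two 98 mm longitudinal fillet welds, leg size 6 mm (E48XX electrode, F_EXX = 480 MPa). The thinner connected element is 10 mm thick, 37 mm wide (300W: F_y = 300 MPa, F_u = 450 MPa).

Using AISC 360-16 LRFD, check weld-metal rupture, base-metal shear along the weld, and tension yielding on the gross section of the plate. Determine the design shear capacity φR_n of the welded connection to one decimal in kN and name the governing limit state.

Weld metal: throat = 0.707×6 = 4.242 mm, L = 2×98 = 196 mm. φR_n = 0.75 × 0.6 × 480 × 4.242 × 196 = 179.6 kN.
Base metal shear (10 mm plate): yield φR_n = 1.0×0.6×300×10×196 = 352.8 kN; rupture φR_n = 0.75×0.6×450×10×196 = 396.9 kN; take 352.8 kN (yield).
Tension yield (gross): A_g = 37×10 = 370 mm². φR_n = 0.90 × 300 × 370 = 99.9 kN.
Governing: min(179.6, 352.8, 99.9) = 99.9 kN → gross-section yield.

99.9 kN (gross-section yield governs)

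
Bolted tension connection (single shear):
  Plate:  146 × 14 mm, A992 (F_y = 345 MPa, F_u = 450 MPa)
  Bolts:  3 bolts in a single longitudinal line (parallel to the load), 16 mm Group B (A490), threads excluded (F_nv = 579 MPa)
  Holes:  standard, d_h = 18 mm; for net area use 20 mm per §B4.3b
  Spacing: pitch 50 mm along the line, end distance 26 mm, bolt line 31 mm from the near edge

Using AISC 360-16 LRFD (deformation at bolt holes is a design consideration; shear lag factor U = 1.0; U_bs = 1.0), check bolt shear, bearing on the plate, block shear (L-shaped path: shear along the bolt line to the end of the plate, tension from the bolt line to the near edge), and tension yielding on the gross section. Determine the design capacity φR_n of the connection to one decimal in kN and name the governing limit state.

Bolt shear: A_b = π(16)²/4 = 201.06 mm². φR_n = 0.75 × 579 × 201.06 × 3 × 1 = 261.9 kN.
Bearing (14 mm plate, F_u = 450 MPa): end bolts L_c = 26 − 18/2 = 17, R_n = min(1.2×17×14×450, 2.4×16×14×450) = 128.52 kN/bolt; interior L_c = 50 − 18 = 32, R_n = 241.92 kN/bolt. φR_n = 0.75 × (1×128.52 + 2×241.92) = 459.3 kN.
Block shear: shear path 1×[26+2×50] = 1×126 mm, A_gv = 1764, A_nv = 1×(126 − 2.5×20)×14 = 1064 mm²; tension to near edge: (31 − 0.5×20)×14 = 294 mm². R_n = min(0.6×450×1064, 0.6×345×1764) + 1.0×450×294 = min(287.28, 365.15) + 132.3 = 419.58 kN. φR_n = 0.75 × 419.58 = 314.7 kN.
Tension yield (gross): A_g = 146×14 = 2044 mm². φR_n = 0.90 × 345 × 2044 = 634.7 kN.
Governing: min(261.9, 459.3, 314.7, 634.7) = 261.9 kN → bolt shear.

261.9 kN (bolt shear governs)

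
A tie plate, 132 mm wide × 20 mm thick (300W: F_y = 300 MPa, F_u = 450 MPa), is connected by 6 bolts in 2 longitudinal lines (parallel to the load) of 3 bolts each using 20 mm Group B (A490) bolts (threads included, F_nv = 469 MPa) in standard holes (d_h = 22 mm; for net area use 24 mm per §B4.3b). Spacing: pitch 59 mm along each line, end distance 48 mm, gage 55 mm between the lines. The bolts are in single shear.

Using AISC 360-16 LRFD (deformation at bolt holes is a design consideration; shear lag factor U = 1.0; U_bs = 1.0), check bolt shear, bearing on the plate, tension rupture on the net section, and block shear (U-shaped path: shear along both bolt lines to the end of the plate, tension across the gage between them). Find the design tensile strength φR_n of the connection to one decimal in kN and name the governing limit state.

567.0 kN (net-section rupture governs)

Bolt shear: A_b = π(20)²/4 = 314.16 mm². φR_n = 0.75 × 469 × 314.16 × 6 × 1 = 663.0 kN.
Bearing (20 mm plate, F_u = 450 MPa): end bolts L_c = 48 − 22/2 = 37, R_n = min(1.2×37×20×450, 2.4×20×20×450) = 399.6 kN/bolt; interior L_c = 59 − 22 = 37, R_n = 399.6 kN/bolt. φR_n = 0.75 × (2×399.6 + 4×399.6) = 1798.2 kN.
Tension rupture (net): A_n = (132 − 2×24)×20 = 1680 mm² (U = 1.0, A_e = A_n). φR_n = 0.75 × 450 × 1680 = 567.0 kN.
Block shear: shear path 2×[48+2×59] = 2×166 mm, A_gv = 6640, A_nv = 2×(166 − 2.5×24)×20 = 4240 mm²; tension across gage: (55 − 1×24)×20 = 620 mm². R_n = min(0.6×450×4240, 0.6×300×6640) + 1.0×450×620 = min(1144.8, 1195.2) + 279 = 1423.8 kN. φR_n = 0.75 × 1423.8 = 1067.9 kN.
Governing: min(663.0, 1798.2, 567.0, 1067.9) = 567.0 kN → net-section rupture.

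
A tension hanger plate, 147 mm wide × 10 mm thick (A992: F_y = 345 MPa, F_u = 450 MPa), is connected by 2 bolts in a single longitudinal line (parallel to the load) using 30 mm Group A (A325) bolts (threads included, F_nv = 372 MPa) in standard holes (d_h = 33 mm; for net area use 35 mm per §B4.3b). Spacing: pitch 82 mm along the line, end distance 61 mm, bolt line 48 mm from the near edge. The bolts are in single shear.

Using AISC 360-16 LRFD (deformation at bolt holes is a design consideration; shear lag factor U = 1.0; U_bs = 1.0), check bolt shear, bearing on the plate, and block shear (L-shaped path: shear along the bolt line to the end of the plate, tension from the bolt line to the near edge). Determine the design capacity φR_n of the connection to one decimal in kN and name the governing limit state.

Bolt shear: A_b = π(30)²/4 = 706.86 mm². φR_n = 0.75 × 372 × 706.86 × 2 × 1 = 394.4 kN.
Bearing (10 mm plate, F_u = 450 MPa): end bolts L_c = 61 − 33/2 = 44.5, R_n = min(1.2×44.5×10×450, 2.4×30×10×450) = 240.3 kN/bolt; interior L_c = 82 − 33 = 49, R_n = 264.6 kN/bolt. φR_n = 0.75 × (1×240.3 + 1×264.6) = 378.7 kN.
Block shear: shear path 1×[61+1×82] = 1×143 mm, A_gv = 1430, A_nv = 1×(143 − 1.5×35)×10 = 905 mm²; tension to near edge: (48 − 0.5×35)×10 = 305 mm². R_n = min(0.6×450×905, 0.6×345×1430) + 1.0×450×305 = min(244.35, 296.01) + 137.25 = 381.6 kN. φR_n = 0.75 × 381.6 = 286.2 kN.
Governing: min(394.4, 378.7, 286.2) = 286.2 kN → block shear.

286.2 kN (block shear governs)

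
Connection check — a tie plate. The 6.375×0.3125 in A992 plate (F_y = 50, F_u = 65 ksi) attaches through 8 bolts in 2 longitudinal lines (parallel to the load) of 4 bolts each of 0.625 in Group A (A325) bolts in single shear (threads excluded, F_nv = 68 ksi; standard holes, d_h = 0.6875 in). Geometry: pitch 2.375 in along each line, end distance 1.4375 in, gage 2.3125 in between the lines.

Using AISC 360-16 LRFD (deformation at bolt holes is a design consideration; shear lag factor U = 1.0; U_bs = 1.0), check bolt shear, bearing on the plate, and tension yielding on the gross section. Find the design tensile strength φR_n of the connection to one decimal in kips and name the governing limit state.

Bolt shear: A_b = π(0.625)²/4 = 0.3068 in². φR_n = 0.75 × 68 × 0.3068 × 8 × 1 = 125.2 kips.
Bearing (0.3125 in plate, F_u = 65 ksi): end bolts L_c = 1.4375 − 0.6875/2 = 1.09375, R_n = min(1.2×1.09375×0.3125×65, 2.4×0.625×0.3125×65) = 26.66 kips/bolt; interior L_c = 2.375 − 0.6875 = 1.6875, R_n = 30.469 kips/bolt. φR_n = 0.75 × (2×26.66 + 6×30.469) = 177.1 kips.
Tension yield (gross): A_g = 6.375×0.3125 = 1.9922 in². φR_n = 0.90 × 50 × 1.9922 = 89.6 kips.
Governing: min(125.2, 177.1, 89.6) = 89.6 kips → gross-section yield.

89.6 kips (gross-section yield governs)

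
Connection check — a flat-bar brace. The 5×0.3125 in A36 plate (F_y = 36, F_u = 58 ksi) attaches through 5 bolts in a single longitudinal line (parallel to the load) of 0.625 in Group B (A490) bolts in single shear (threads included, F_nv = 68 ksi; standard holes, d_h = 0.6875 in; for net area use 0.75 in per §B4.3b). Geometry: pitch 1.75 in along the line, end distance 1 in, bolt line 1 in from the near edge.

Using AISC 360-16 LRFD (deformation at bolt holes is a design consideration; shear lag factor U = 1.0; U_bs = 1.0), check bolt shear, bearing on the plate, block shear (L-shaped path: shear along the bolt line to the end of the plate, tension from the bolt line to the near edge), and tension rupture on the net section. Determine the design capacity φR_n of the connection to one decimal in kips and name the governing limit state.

Bolt shear: A_b = π(0.625)²/4 = 0.3068 in². φR_n = 0.75 × 68 × 0.3068 × 5 × 1 = 78.2 kips.
Bearing (0.3125 in plate, F_u = 58 ksi): end bolts L_c = 1 − 0.6875/2 = 0.65625, R_n = min(1.2×0.65625×0.3125×58, 2.4×0.625×0.3125×58) = 14.273 kips/bolt; interior L_c = 1.75 − 0.6875 = 1.0625, R_n = 23.109 kips/bolt. φR_n = 0.75 × (1×14.273 + 4×23.109) = 80.0 kips.
Block shear: shear path 1×[1+4×1.75] = 1×8 in, A_gv = 2.5, A_nv = 1×(8 − 4.5×0.75)×0.3125 = 1.4453 in²; tension to near edge: (1 − 0.5×0.75)×0.3125 = 0.19531 in². R_n = min(0.6×58×1.4453, 0.6×36×2.5) + 1.0×58×0.19531 = min(50.296, 54) + 11.328 = 61.624 kips. φR_n = 0.75 × 61.624 = 46.2 kips.
Tension rupture (net): A_n = (5 − 1×0.75)×0.3125 = 1.3281 in² (U = 1.0, A_e = A_n). φR_n = 0.75 × 58 × 1.3281 = 57.8 kips.
Governing: min(78.2, 80.0, 46.2, 57.8) = 46.2 kips → block shear.

46.2 kips (block shear governs)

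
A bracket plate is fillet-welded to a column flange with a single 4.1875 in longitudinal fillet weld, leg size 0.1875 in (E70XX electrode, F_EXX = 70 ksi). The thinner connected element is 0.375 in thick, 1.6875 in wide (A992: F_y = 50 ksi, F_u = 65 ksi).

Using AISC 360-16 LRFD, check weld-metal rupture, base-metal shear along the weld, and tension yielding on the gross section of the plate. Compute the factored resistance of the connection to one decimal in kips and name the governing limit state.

17.5 kips (weld metal governs)

Weld metal: throat = 0.707×0.1875 = 0.13256 in, L = 4.1875 in. φR_n = 0.75 × 0.6 × 70 × 0.13256 × 4.1875 = 17.5 kips.
Base metal shear (0.375 in plate): yield φR_n = 1.0×0.6×50×0.375×4.1875 = 47.1 kips; rupture φR_n = 0.75×0.6×65×0.375×4.1875 = 45.9 kips; take 45.9 kips (rupture).
Tension yield (gross): A_g = 1.6875×0.375 = 0.63281 in². φR_n = 0.90 × 50 × 0.63281 = 28.5 kips.
Governing: min(17.5, 45.9, 28.5) = 17.5 kips → weld metal.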